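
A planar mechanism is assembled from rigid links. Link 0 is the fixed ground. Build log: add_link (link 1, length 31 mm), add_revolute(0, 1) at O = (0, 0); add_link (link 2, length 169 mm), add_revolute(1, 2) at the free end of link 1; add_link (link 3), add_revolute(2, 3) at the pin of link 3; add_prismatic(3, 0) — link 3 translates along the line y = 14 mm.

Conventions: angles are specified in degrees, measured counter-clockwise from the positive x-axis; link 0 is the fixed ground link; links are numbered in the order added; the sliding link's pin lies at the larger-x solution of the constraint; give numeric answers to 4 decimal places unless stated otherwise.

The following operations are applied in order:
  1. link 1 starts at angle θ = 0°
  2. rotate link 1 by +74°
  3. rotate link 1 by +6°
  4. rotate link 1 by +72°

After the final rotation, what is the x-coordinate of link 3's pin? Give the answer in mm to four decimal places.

geometry: r = 31 mm, L = 169 mm, e = 14 mm; θ starts at 0°
rotate link 1 by +74°: θ ← 0° +74° = 74°
rotate link 1 by +6°: θ ← 74° +6° = 80°
rotate link 1 by +72°: θ ← 80° +72° = 152°
crank pin P = (r cos θ, r sin θ) = (-27.371375, 14.553618)
h = r sin θ − e = 14.553618 − 14 = 0.553618
x = r cos θ + √(L² − h²) = -27.371375 + 168.999093 = 141.627718

141.6277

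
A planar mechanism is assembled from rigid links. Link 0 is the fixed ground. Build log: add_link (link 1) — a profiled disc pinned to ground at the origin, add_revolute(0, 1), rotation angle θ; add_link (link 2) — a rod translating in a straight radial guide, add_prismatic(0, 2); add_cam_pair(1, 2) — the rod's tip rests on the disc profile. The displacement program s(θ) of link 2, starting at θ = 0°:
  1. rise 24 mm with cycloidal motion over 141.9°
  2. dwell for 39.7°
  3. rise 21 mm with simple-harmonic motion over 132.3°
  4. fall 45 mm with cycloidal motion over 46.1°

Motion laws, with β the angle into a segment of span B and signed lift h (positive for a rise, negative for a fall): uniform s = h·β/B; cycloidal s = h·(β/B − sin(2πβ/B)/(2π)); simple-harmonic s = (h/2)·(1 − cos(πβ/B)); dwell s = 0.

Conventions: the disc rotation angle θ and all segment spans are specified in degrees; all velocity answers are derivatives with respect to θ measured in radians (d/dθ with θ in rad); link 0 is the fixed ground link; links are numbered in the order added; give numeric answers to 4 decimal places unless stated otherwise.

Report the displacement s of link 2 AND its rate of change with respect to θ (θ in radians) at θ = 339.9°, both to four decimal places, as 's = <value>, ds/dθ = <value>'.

seg 1 [0°–141.9°] cycloidal, h=24: full span → s += 24 → s = 24.0000
seg 2 [141.9°–181.6°] dwell: s stays 24.0000
seg 3 [181.6°–313.9°] simple-harmonic, h=21: full span → s += 21 → s = 45.0000
seg 4 [313.9°–360°] cycloidal, h=-45: θ=339.9° here. β=26, B=46.1. -45·(0.5640 − sin(2π·0.5640)/(2π)) = -28.1823 → s = 16.8177
velocity in seg [313.9°–360°] (cycloidal), θ in radians: β = 26° = 0.4538 rad, B = 46.1° = 0.8046 rad; ds/dθ = (h/B)(1 − cos(2πβ/B)) = ((-45)/0.8046)(1 − cos(2π·0.5640)) = -107.397140 mm/rad

s = 16.8177, ds/dθ = -107.3971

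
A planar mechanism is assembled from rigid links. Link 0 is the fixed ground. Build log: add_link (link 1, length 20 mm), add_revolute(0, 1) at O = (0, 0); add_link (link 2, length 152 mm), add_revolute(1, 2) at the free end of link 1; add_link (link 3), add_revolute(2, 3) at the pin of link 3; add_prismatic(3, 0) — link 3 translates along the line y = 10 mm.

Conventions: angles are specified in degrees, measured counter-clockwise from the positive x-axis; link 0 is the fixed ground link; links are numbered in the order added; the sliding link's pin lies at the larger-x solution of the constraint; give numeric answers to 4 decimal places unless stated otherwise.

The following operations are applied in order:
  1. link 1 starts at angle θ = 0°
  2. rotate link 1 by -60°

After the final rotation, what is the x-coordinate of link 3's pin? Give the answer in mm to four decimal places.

geometry: r = 20 mm, L = 152 mm, e = 10 mm; θ starts at 0°
rotate link 1 by -60°: θ ← 0° -60° = -60°
crank pin P = (r cos θ, r sin θ) = (10.000000, -17.320508)
h = r sin θ − e = -17.320508 − 10 = -27.320508
x = r cos θ + √(L² − h²) = 10.000000 + 149.524546 = 159.524546

159.5245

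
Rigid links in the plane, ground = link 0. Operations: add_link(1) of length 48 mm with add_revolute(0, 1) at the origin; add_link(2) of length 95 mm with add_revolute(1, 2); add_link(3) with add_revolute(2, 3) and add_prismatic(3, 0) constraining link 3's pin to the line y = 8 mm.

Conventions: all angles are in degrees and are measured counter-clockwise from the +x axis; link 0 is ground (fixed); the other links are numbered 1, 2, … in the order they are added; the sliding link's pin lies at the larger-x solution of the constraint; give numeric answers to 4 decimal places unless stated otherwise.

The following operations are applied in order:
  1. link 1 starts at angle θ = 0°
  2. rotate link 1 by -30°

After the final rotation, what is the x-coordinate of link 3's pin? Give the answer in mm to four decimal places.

geometry: r = 48 mm, L = 95 mm, e = 8 mm; θ starts at 0°
rotate link 1 by -30°: θ ← 0° -30° = -30°
crank pin P = (r cos θ, r sin θ) = (41.569219, -24.000000)
h = r sin θ − e = -24.000000 − 8 = -32.000000
x = r cos θ + √(L² − h²) = 41.569219 + 89.448309 = 131.017528

131.0175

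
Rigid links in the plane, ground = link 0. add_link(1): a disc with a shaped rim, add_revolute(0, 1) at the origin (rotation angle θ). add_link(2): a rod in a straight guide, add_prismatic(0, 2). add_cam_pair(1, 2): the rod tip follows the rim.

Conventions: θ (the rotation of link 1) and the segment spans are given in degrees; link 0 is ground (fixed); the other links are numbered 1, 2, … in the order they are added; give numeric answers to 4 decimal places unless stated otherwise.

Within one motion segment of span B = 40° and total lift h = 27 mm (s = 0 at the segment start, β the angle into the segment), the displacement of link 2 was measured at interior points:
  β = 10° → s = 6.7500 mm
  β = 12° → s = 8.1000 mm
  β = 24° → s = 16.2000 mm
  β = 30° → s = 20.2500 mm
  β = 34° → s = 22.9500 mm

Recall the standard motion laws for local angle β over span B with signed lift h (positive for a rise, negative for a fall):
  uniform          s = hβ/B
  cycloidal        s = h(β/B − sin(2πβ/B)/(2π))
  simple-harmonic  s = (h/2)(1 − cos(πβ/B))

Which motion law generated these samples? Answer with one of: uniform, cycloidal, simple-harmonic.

candidates at β/B = r: uniform s = h·r (linear in β); cycloidal s = h·(r − sin(2πr)/(2π)); simple-harmonic s = (h/2)(1 − cos(πr))
β=10°: printed 6.7500 | uniform 6.7500, cycloidal 2.4528, simple-harmonic 3.9541
β=12°: printed 8.1000 | uniform 8.1000, cycloidal 4.0131, simple-harmonic 5.5649
β=24°: printed 16.2000 | uniform 16.2000, cycloidal 18.7258, simple-harmonic 17.6717
β=30°: printed 20.2500 | uniform 20.2500, cycloidal 24.5472, simple-harmonic 23.0459
β=34°: printed 22.9500 | uniform 22.9500, cycloidal 26.4265, simple-harmonic 25.5286
only one law matches every sample → uniform

uniform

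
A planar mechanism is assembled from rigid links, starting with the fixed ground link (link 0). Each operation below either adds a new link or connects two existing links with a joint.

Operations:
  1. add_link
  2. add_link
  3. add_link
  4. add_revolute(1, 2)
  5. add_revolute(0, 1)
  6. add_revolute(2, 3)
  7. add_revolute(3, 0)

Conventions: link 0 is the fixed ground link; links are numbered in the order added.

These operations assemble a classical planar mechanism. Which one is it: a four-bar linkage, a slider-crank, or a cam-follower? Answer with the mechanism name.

links: 4 (incl. ground); joints: 4 revolute, 0 prismatic, 0 higher (cam) pair, forming one closed loop
4 links in a single 4R loop → four-bar linkage

four-bar linkage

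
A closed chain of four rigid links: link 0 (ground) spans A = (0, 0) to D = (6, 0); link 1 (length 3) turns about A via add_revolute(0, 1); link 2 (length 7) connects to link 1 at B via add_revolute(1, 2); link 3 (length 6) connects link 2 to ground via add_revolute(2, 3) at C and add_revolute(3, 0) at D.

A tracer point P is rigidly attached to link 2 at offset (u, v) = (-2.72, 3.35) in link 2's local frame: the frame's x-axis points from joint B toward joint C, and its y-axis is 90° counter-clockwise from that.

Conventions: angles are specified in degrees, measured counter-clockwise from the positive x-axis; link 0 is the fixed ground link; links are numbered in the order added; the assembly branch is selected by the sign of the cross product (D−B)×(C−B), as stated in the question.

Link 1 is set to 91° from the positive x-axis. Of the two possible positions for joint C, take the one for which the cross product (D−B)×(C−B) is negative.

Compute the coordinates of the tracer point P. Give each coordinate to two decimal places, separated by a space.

A=(0,0), D=(6.00,0)
B = A + 3.00·(cos91°, sin91°) = (-0.0524, 2.9995)
|BD| = 6.7549
circle(B,7.00) ∩ circle(D,6.00): a=4.3397, h=5.4924
  candidates: C₊=(6.2750,5.9937) cross=37.101; C₋=(1.3971,-3.8488) cross=-37.101
  branch - wants cross < 0 → take C=(1.3971,-3.8488) (cross=-37.101)
ex = (C−B)/|BC| = (0.2071,-0.9783); ey = (0.9783,0.2071)
P = B + -2.72·ex + 3.35·ey = (2.6618,6.3542)

2.66 6.35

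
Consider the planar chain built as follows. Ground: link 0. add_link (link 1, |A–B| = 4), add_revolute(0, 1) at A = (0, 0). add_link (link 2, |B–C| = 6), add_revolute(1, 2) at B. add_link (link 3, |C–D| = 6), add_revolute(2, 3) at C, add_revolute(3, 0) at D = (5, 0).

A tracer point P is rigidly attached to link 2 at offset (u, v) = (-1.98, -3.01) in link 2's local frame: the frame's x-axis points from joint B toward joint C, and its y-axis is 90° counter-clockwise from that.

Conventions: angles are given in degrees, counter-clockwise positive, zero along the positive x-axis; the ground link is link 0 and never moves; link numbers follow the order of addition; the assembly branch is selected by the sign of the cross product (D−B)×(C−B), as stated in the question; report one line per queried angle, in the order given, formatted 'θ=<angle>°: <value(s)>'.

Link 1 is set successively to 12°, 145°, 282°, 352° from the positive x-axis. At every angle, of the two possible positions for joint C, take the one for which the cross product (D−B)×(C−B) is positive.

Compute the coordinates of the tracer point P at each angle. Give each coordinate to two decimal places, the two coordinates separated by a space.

A=(0,0), D=(5.00,0)
θ=12°: B = A + 4.00·(cos12°, sin12°) = (3.9126, 0.8316)
θ=12°: |BD| = 1.3690
θ=12°: circle(B,6.00) ∩ circle(D,6.00): a=0.6845, h=5.9608
θ=12°:   candidates: C₊=(8.0775,5.1506) cross=8.160; C₋=(0.8351,-4.3190) cross=-8.160
θ=12°:   branch + wants cross > 0 → take C=(8.0775,5.1506) (cross=8.160)
θ=12°: ex = (C−B)/|BC| = (0.6941,0.7198); ey = (-0.7198,0.6941)
θ=12°: P = B + -1.98·ex + -3.01·ey = (4.7049,-2.6830)
θ=145°: B = A + 4.00·(cos145°, sin145°) = (-3.2766, 2.2943)
θ=145°: |BD| = 8.5887
θ=145°: circle(B,6.00) ∩ circle(D,6.00): a=4.2944, h=4.1903
θ=145°:   candidates: C₊=(1.9810,5.1852) cross=35.989; C₋=(-0.2577,-2.8909) cross=-35.989
θ=145°:   branch + wants cross > 0 → take C=(1.9810,5.1852) (cross=35.989)
θ=145°: ex = (C−B)/|BC| = (0.8763,0.4818); ey = (-0.4818,0.8763)
θ=145°: P = B + -1.98·ex + -3.01·ey = (-3.5614,-1.2973)
θ=282°: B = A + 4.00·(cos282°, sin282°) = (0.8316, -3.9126)
θ=282°: |BD| = 5.7170
θ=282°: circle(B,6.00) ∩ circle(D,6.00): a=2.8585, h=5.2753
θ=282°:   candidates: C₊=(-0.6945,1.8901) cross=30.159; C₋=(6.5262,-5.8027) cross=-30.159
θ=282°:   branch + wants cross > 0 → take C=(-0.6945,1.8901) (cross=30.159)
θ=282°: ex = (C−B)/|BC| = (-0.2544,0.9671); ey = (-0.9671,-0.2544)
θ=282°: P = B + -1.98·ex + -3.01·ey = (4.2463,-5.0618)
θ=352°: B = A + 4.00·(cos352°, sin352°) = (3.9611, -0.5567)
θ=352°: |BD| = 1.1787
θ=352°: circle(B,6.00) ∩ circle(D,6.00): a=0.5893, h=5.9710
θ=352°:   candidates: C₊=(1.6604,4.9847) cross=7.038; C₋=(7.3007,-5.5414) cross=-7.038
θ=352°:   branch + wants cross > 0 → take C=(1.6604,4.9847) (cross=7.038)
θ=352°: ex = (C−B)/|BC| = (-0.3834,0.9236); ey = (-0.9236,-0.3834)
θ=352°: P = B + -1.98·ex + -3.01·ey = (7.5002,-1.2312)

θ=12°: 4.70 -2.68
θ=145°: -3.56 -1.30
θ=282°: 4.25 -5.06
θ=352°: 7.50 -1.23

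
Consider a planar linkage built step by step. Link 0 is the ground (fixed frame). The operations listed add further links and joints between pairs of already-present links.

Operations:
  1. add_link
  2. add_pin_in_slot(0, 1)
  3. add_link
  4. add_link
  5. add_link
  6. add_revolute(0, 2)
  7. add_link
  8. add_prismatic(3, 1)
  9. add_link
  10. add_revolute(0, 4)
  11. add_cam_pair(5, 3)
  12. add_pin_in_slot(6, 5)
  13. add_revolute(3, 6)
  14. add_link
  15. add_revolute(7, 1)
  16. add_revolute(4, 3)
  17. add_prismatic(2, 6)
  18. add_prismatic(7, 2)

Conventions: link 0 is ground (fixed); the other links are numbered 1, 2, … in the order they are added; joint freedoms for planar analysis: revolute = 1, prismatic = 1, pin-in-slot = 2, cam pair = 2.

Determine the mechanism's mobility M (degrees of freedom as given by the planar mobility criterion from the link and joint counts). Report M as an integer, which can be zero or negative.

L=1 J1=0 J2=0
add link → L=2 J1=0 J2=0
PS@0,1 dof=2 J2 → L=2 J1=0 J2=1
add link → L=3 J1=0 J2=1
add link → L=4 J1=0 J2=1
add link → L=5 J1=0 J2=1
R@0,2 dof=1 J1 → L=5 J1=1 J2=1
add link → L=6 J1=1 J2=1
P@3,1 dof=1 J1 → L=6 J1=2 J2=1
add link → L=7 J1=2 J2=1
R@0,4 dof=1 J1 → L=7 J1=3 J2=1
C@5,3 dof=2 J2 → L=7 J1=3 J2=2
PS@6,5 dof=2 J2 → L=7 J1=3 J2=3
R@3,6 dof=1 J1 → L=7 J1=4 J2=3
add link → L=8 J1=4 J2=3
R@7,1 dof=1 J1 → L=8 J1=5 J2=3
R@4,3 dof=1 J1 → L=8 J1=6 J2=3
P@2,6 dof=1 J1 → L=8 J1=7 J2=3
P@7,2 dof=1 J1 → L=8 J1=8 J2=3
M=3(L−1)−2J1−J2=3·7−2·8−3=2

M = 2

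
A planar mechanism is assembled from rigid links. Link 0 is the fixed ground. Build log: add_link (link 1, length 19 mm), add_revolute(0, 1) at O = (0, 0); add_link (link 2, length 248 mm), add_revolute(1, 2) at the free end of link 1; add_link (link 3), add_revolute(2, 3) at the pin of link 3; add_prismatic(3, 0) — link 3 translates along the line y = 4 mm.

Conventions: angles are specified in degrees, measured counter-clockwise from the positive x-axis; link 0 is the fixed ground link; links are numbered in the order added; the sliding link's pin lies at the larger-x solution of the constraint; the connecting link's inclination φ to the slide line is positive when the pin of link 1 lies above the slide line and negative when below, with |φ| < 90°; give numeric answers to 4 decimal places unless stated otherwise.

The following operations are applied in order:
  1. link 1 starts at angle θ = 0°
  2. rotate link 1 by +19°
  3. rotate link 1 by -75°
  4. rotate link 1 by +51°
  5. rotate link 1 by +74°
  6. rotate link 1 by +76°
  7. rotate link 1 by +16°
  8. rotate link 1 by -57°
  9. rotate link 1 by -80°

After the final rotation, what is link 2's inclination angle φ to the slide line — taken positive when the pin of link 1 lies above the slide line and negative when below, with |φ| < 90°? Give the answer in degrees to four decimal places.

geometry: r = 19 mm, L = 248 mm, e = 4 mm; θ starts at 0°
rotate link 1 by +19°: θ ← 0° +19° = 19°
rotate link 1 by -75°: θ ← 19° -75° = -56°
rotate link 1 by +51°: θ ← -56° +51° = -5°
rotate link 1 by +74°: θ ← -5° +74° = 69°
rotate link 1 by +76°: θ ← 69° +76° = 145°
rotate link 1 by +16°: θ ← 145° +16° = 161°
rotate link 1 by -57°: θ ← 161° -57° = 104°
rotate link 1 by -80°: θ ← 104° -80° = 24°
h = r sin θ − e = 7.727996 − 4 = 3.727996
sin φ = h / L = 3.727996 / 248 = 0.01503224
φ = arcsin(0.01503224) = 0.861317°

0.8613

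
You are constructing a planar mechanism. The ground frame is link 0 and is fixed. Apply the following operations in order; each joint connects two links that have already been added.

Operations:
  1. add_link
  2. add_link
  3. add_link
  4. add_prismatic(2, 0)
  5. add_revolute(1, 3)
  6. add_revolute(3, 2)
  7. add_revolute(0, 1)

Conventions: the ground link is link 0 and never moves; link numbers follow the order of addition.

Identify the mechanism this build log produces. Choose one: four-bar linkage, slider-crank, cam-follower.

links: 4 (incl. ground); joints: 3 revolute, 1 prismatic, 0 higher (cam) pair, forming one closed loop
4 links, 3 revolutes + 1 prismatic in one loop → slider-crank

slider-crank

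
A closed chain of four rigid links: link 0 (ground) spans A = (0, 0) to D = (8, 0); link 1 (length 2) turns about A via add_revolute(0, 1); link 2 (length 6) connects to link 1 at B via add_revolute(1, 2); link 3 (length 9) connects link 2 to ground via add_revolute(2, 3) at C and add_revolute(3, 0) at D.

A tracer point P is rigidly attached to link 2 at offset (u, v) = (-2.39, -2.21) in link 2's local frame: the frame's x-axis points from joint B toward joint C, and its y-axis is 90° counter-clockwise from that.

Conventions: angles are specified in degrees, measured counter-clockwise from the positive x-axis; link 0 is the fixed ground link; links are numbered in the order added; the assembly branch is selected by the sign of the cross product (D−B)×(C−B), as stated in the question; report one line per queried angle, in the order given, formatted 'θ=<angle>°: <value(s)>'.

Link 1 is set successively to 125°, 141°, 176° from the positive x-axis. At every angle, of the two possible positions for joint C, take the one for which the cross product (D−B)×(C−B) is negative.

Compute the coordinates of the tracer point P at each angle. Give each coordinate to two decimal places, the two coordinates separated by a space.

A=(0,0), D=(8.00,0)
θ=125°: B = A + 2.00·(cos125°, sin125°) = (-1.1472, 1.6383)
θ=125°: |BD| = 9.2927
θ=125°: circle(B,6.00) ∩ circle(D,9.00): a=2.2251, h=5.5722
θ=125°:   candidates: C₊=(2.0255,6.7309) cross=51.780; C₋=(0.0607,-4.2389) cross=-51.780
θ=125°:   branch - wants cross < 0 → take C=(0.0607,-4.2389) (cross=-51.780)
θ=125°: ex = (C−B)/|BC| = (0.2013,-0.9795); ey = (0.9795,0.2013)
θ=125°: P = B + -2.39·ex + -2.21·ey = (-3.7930,3.5345)
θ=141°: B = A + 2.00·(cos141°, sin141°) = (-1.5543, 1.2586)
θ=141°: |BD| = 9.6368
θ=141°: circle(B,6.00) ∩ circle(D,9.00): a=2.4836, h=5.4618
θ=141°:   candidates: C₊=(1.6214,6.3493) cross=52.635; C₋=(0.1947,-4.4808) cross=-52.635
θ=141°:   branch - wants cross < 0 → take C=(0.1947,-4.4808) (cross=-52.635)
θ=141°: ex = (C−B)/|BC| = (0.2915,-0.9566); ey = (0.9566,0.2915)
θ=141°: P = B + -2.39·ex + -2.21·ey = (-4.3650,2.9006)
θ=176°: B = A + 2.00·(cos176°, sin176°) = (-1.9951, 0.1395)
θ=176°: |BD| = 9.9961
θ=176°: circle(B,6.00) ∩ circle(D,9.00): a=2.7472, h=5.3341
θ=176°:   candidates: C₊=(0.8262,5.4348) cross=53.321; C₋=(0.6773,-5.2324) cross=-53.321
θ=176°:   branch - wants cross < 0 → take C=(0.6773,-5.2324) (cross=-53.321)
θ=176°: ex = (C−B)/|BC| = (0.4454,-0.8953); ey = (0.8953,0.4454)
θ=176°: P = B + -2.39·ex + -2.21·ey = (-5.0383,1.2950)

θ=125°: -3.79 3.53
θ=141°: -4.36 2.90
θ=176°: -5.04 1.29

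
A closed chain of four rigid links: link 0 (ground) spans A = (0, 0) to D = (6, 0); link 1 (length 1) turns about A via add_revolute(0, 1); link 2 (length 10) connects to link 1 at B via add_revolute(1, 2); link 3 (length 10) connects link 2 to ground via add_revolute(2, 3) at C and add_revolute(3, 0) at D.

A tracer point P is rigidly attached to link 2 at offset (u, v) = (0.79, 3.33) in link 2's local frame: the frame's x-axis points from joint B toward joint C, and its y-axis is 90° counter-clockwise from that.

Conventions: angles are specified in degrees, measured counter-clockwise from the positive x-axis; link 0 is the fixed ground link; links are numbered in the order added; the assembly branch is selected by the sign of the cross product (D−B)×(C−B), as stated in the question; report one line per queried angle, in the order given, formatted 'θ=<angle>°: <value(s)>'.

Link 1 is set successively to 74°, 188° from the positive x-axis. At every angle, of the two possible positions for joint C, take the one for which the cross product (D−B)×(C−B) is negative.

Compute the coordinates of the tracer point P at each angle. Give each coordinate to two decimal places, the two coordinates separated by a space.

A=(0,0), D=(6.00,0)
θ=74°: B = A + 1.00·(cos74°, sin74°) = (0.2756, 0.9613)
θ=74°: |BD| = 5.8045
θ=74°: circle(B,10.00) ∩ circle(D,10.00): a=2.9023, h=9.5696
θ=74°:   candidates: C₊=(4.7226,9.9181) cross=55.547; C₋=(1.5530,-8.9568) cross=-55.547
θ=74°:   branch - wants cross < 0 → take C=(1.5530,-8.9568) (cross=-55.547)
θ=74°: ex = (C−B)/|BC| = (0.1277,-0.9918); ey = (0.9918,0.1277)
θ=74°: P = B + 0.79·ex + 3.33·ey = (3.6793,0.6031)
θ=188°: B = A + 1.00·(cos188°, sin188°) = (-0.9903, -0.1392)
θ=188°: |BD| = 6.9917
θ=188°: circle(B,10.00) ∩ circle(D,10.00): a=3.4958, h=9.3691
θ=188°:   candidates: C₊=(2.3184,9.2976) cross=65.505; C₋=(2.6914,-9.4368) cross=-65.505
θ=188°:   branch - wants cross < 0 → take C=(2.6914,-9.4368) (cross=-65.505)
θ=188°: ex = (C−B)/|BC| = (0.3682,-0.9298); ey = (0.9298,0.3682)
θ=188°: P = B + 0.79·ex + 3.33·ey = (2.3967,0.3523)

θ=74°: 3.68 0.60
θ=188°: 2.40 0.35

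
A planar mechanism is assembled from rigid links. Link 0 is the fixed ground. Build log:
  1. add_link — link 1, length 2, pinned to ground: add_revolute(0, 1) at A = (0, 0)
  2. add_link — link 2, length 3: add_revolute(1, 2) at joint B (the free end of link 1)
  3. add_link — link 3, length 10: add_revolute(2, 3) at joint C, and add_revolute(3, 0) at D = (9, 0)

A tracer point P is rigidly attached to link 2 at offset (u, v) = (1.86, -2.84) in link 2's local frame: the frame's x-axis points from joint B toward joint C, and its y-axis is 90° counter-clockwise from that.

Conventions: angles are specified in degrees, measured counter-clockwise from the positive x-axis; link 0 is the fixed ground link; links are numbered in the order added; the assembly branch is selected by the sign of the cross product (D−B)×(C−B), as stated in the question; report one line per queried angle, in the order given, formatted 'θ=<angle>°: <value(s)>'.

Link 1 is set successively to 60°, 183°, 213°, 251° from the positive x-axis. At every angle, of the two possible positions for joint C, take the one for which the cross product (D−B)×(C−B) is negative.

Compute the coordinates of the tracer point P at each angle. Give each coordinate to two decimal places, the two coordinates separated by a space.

A=(0,0), D=(9.00,0)
θ=60°: B = A + 2.00·(cos60°, sin60°) = (1.0000, 1.7321)
θ=60°: |BD| = 8.1854
θ=60°: circle(B,3.00) ∩ circle(D,10.00): a=-1.4660, h=2.6174
θ=60°:   candidates: C₊=(0.1210,4.6004) cross=21.424; C₋=(-0.9867,-0.5159) cross=-21.424
θ=60°:   branch - wants cross < 0 → take C=(-0.9867,-0.5159) (cross=-21.424)
θ=60°: ex = (C−B)/|BC| = (-0.6622,-0.7493); ey = (0.7493,-0.6622)
θ=60°: P = B + 1.86·ex + -2.84·ey = (-2.3598,2.2191)
θ=183°: B = A + 2.00·(cos183°, sin183°) = (-1.9973, -0.1047)
θ=183°: |BD| = 10.9978
θ=183°: circle(B,3.00) ∩ circle(D,10.00): a=1.3617, h=2.6732
θ=183°:   candidates: C₊=(-0.6611,2.5813) cross=29.399; C₋=(-0.6102,-2.7648) cross=-29.399
θ=183°:   branch - wants cross < 0 → take C=(-0.6102,-2.7648) (cross=-29.399)
θ=183°: ex = (C−B)/|BC| = (0.4624,-0.8867); ey = (0.8867,0.4624)
θ=183°: P = B + 1.86·ex + -2.84·ey = (-3.6555,-3.0670)
θ=213°: B = A + 2.00·(cos213°, sin213°) = (-1.6773, -1.0893)
θ=213°: |BD| = 10.7328
θ=213°: circle(B,3.00) ∩ circle(D,10.00): a=1.1270, h=2.7803
θ=213°:   candidates: C₊=(-0.8383,1.7910) cross=29.840; C₋=(-0.2740,-3.7408) cross=-29.840
θ=213°:   branch - wants cross < 0 → take C=(-0.2740,-3.7408) (cross=-29.840)
θ=213°: ex = (C−B)/|BC| = (0.4678,-0.8838); ey = (0.8838,0.4678)
θ=213°: P = B + 1.86·ex + -2.84·ey = (-3.3174,-4.0617)
θ=251°: B = A + 2.00·(cos251°, sin251°) = (-0.6511, -1.8910)
θ=251°: |BD| = 9.8347
θ=251°: circle(B,3.00) ∩ circle(D,10.00): a=0.2908, h=2.9859
θ=251°:   candidates: C₊=(-0.9399,1.0950) cross=29.365; C₋=(0.2084,-4.7653) cross=-29.365
θ=251°:   branch - wants cross < 0 → take C=(0.2084,-4.7653) (cross=-29.365)
θ=251°: ex = (C−B)/|BC| = (0.2865,-0.9581); ey = (0.9581,0.2865)
θ=251°: P = B + 1.86·ex + -2.84·ey = (-2.8392,-4.4868)

θ=60°: -2.36 2.22
θ=183°: -3.66 -3.07
θ=213°: -3.32 -4.06
θ=251°: -2.84 -4.49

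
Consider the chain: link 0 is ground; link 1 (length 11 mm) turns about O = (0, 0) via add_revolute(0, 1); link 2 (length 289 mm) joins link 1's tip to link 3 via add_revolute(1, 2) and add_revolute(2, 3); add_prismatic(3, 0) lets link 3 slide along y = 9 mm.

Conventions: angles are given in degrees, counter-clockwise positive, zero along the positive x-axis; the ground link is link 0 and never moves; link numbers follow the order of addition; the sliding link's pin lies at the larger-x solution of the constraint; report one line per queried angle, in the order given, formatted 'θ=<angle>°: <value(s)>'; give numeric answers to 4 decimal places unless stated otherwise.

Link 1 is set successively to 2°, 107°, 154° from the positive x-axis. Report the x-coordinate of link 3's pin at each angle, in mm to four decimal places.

geometry: r = 11 mm, L = 289 mm, e = 9 mm
θ=2°: crank pin P = (r cos θ, r sin θ) = (10.993299, 0.383894)
θ=2°: h = r sin θ − e = 0.383894 − 9 = -8.616106
θ=2°: x = r cos θ + √(L² − h²) = 10.993299 + 288.871533 = 299.864832
θ=107°: crank pin P = (r cos θ, r sin θ) = (-3.216089, 10.519352)
θ=107°: h = r sin θ − e = 10.519352 − 9 = 1.519352
θ=107°: x = r cos θ + √(L² − h²) = -3.216089 + 288.996006 = 285.779917
θ=154°: crank pin P = (r cos θ, r sin θ) = (-9.886735, 4.822083)
θ=154°: h = r sin θ − e = 4.822083 − 9 = -4.177917
θ=154°: x = r cos θ + √(L² − h²) = -9.886735 + 288.969799 = 279.083065

θ=2°: 299.8648
θ=107°: 285.7799
θ=154°: 279.0831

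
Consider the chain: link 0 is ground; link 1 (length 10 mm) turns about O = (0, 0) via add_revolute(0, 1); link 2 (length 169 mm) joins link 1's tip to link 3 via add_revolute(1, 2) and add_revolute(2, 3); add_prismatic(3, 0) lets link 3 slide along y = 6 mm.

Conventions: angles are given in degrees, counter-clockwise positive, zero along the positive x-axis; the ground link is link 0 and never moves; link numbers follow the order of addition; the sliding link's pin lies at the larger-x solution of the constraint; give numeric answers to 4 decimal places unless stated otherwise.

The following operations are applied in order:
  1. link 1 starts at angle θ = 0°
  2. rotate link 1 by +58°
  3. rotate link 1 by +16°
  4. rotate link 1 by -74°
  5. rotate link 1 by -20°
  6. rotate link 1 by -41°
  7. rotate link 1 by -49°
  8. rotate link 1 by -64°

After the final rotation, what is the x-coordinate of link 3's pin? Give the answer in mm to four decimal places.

geometry: r = 10 mm, L = 169 mm, e = 6 mm; θ starts at 0°
rotate link 1 by +58°: θ ← 0° +58° = 58°
rotate link 1 by +16°: θ ← 58° +16° = 74°
rotate link 1 by -74°: θ ← 74° -74° = 0°
rotate link 1 by -20°: θ ← 0° -20° = -20°
rotate link 1 by -41°: θ ← -20° -41° = -61°
rotate link 1 by -49°: θ ← -61° -49° = -110°
rotate link 1 by -64°: θ ← -110° -64° = -174°
crank pin P = (r cos θ, r sin θ) = (-9.945219, -1.045285)
h = r sin θ − e = -1.045285 − 6 = -7.045285
x = r cos θ + √(L² − h²) = -9.945219 + 168.853084 = 158.907865

158.9079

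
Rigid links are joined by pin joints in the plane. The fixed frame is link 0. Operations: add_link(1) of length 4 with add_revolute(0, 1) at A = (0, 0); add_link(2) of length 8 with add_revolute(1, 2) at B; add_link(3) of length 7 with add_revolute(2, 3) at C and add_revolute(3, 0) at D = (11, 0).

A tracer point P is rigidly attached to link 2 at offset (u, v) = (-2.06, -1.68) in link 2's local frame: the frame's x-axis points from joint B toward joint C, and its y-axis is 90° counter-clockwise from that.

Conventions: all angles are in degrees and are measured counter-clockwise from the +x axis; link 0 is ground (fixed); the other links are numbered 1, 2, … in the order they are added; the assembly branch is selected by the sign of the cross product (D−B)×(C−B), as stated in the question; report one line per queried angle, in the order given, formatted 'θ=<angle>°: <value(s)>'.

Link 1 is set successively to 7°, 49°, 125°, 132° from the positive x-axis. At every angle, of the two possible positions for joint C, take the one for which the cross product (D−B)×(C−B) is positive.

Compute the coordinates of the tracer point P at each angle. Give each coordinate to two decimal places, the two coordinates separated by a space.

A=(0,0), D=(11.00,0)
θ=7°: B = A + 4.00·(cos7°, sin7°) = (3.9702, 0.4875)
θ=7°: |BD| = 7.0467
θ=7°: circle(B,8.00) ∩ circle(D,7.00): a=4.5877, h=6.5539
θ=7°:   candidates: C₊=(9.0003,6.7083) cross=46.183; C₋=(8.0935,-6.3681) cross=-46.183
θ=7°:   branch + wants cross > 0 → take C=(9.0003,6.7083) (cross=46.183)
θ=7°: ex = (C−B)/|BC| = (0.6288,0.7776); ey = (-0.7776,0.6288)
θ=7°: P = B + -2.06·ex + -1.68·ey = (3.9813,-2.1707)
θ=49°: B = A + 4.00·(cos49°, sin49°) = (2.6242, 3.0188)
θ=49°: |BD| = 8.9032
θ=49°: circle(B,8.00) ∩ circle(D,7.00): a=5.2940, h=5.9978
θ=49°:   candidates: C₊=(9.6383,6.8663) cross=53.400; C₋=(5.5709,-4.4187) cross=-53.400
θ=49°:   branch + wants cross > 0 → take C=(9.6383,6.8663) (cross=53.400)
θ=49°: ex = (C−B)/|BC| = (0.8768,0.4809); ey = (-0.4809,0.8768)
θ=49°: P = B + -2.06·ex + -1.68·ey = (1.6261,0.5552)
θ=125°: B = A + 4.00·(cos125°, sin125°) = (-2.2943, 3.2766)
θ=125°: |BD| = 13.6921
θ=125°: circle(B,8.00) ∩ circle(D,7.00): a=7.3938, h=3.0547
θ=125°:   candidates: C₊=(5.6157,4.4732) cross=41.826; C₋=(4.1537,-1.4587) cross=-41.826
θ=125°:   branch + wants cross > 0 → take C=(5.6157,4.4732) (cross=41.826)
θ=125°: ex = (C−B)/|BC| = (0.9888,0.1496); ey = (-0.1496,0.9888)
θ=125°: P = B + -2.06·ex + -1.68·ey = (-4.0799,1.3074)
θ=132°: B = A + 4.00·(cos132°, sin132°) = (-2.6765, 2.9726)
θ=132°: |BD| = 13.9958
θ=132°: circle(B,8.00) ∩ circle(D,7.00): a=7.5338, h=2.6911
θ=132°:   candidates: C₊=(5.2569,4.0022) cross=37.664; C₋=(4.1138,-1.2572) cross=-37.664
θ=132°:   branch + wants cross > 0 → take C=(5.2569,4.0022) (cross=37.664)
θ=132°: ex = (C−B)/|BC| = (0.9917,0.1287); ey = (-0.1287,0.9917)
θ=132°: P = B + -2.06·ex + -1.68·ey = (-4.5032,1.0414)

θ=7°: 3.98 -2.17
θ=49°: 1.63 0.56
θ=125°: -4.08 1.31
θ=132°: -4.50 1.04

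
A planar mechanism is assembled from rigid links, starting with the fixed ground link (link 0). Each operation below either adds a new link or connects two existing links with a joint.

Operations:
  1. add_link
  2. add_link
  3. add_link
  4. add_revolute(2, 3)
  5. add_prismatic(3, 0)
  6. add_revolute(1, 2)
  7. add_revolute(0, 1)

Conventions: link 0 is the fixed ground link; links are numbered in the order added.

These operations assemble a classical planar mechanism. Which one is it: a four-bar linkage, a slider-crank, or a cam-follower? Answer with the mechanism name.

links: 4 (incl. ground); joints: 3 revolute, 1 prismatic, 0 higher (cam) pair, forming one closed loop
4 links, 3 revolutes + 1 prismatic in one loop → slider-crank

slider-crank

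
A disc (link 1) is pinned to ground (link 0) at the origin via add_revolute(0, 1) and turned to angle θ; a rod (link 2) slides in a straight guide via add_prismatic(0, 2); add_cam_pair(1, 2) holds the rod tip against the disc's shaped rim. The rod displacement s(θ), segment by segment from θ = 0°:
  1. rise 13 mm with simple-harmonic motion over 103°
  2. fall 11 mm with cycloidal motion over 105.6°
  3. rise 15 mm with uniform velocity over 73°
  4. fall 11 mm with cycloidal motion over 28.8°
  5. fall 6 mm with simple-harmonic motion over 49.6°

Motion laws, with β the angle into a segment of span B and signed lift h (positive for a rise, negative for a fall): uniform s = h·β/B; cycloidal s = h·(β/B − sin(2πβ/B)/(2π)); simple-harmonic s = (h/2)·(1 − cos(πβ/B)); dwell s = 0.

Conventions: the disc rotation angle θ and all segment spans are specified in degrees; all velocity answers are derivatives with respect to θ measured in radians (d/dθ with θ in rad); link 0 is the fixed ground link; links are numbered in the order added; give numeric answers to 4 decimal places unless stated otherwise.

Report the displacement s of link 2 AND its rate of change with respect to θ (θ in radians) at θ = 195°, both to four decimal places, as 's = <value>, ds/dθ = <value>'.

segment 1 (0° to 103°, simple-harmonic, h = 13) is passed completely: s = 0.0000 + (13) = 13.0000
θ = 195° falls in segment 2 (103° to 208.6°, cycloidal, h = -11): β = 195 − 103 = 92°, B = 105.6°; Δs = -11·(0.8712 − sin(2π·0.8712)/(2π)) = -10.8504; s = 13.0000 − 10.8504 = 2.1496
velocity in seg [103°–208.6°] (cycloidal), θ in radians: β = 92° = 1.6057 rad, B = 105.6° = 1.8431 rad; ds/dθ = (h/B)(1 − cos(2πβ/B)) = ((-11)/1.8431)(1 − cos(2π·0.8712)) = -1.849705 mm/rad

s = 2.1496, ds/dθ = -1.8497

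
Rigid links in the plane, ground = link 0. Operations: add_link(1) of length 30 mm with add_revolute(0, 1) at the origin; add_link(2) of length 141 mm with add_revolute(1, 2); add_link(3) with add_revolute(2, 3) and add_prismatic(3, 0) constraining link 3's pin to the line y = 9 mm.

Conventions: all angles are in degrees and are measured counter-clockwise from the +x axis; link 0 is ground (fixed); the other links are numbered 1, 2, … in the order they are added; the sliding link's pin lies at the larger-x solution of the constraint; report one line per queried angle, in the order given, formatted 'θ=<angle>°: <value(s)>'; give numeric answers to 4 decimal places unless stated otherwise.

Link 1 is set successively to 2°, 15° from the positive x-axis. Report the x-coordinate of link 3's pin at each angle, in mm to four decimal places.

geometry: r = 30 mm, L = 141 mm, e = 9 mm
θ=2°: crank pin P = (r cos θ, r sin θ) = (29.981725, 1.046985)
θ=2°: h = r sin θ − e = 1.046985 − 9 = -7.953015
θ=2°: x = r cos θ + √(L² − h²) = 29.981725 + 140.775529 = 170.757254
θ=15°: crank pin P = (r cos θ, r sin θ) = (28.977775, 7.764571)
θ=15°: h = r sin θ − e = 7.764571 − 9 = -1.235429
θ=15°: x = r cos θ + √(L² − h²) = 28.977775 + 140.994588 = 169.972362

θ=2°: 170.7573
θ=15°: 169.9724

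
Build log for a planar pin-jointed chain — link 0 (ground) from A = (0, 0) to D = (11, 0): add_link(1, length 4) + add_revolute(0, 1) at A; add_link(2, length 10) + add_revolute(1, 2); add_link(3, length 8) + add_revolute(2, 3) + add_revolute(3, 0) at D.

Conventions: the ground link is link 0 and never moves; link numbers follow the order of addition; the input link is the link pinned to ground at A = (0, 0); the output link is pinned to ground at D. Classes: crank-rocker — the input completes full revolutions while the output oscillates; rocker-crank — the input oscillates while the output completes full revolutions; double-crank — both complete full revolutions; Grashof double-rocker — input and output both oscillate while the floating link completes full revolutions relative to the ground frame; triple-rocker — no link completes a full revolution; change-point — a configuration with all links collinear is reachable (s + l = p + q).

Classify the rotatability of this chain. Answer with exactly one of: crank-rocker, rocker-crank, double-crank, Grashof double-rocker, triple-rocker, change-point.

lengths: ground=11, input=4, coupler=10, output=8
sorted: s=4 (shortest), l=11 (longest), p+q=18
s + l = 15 vs p + q = 18
s + l < p + q (Grashof) with shortest = input link → crank-rocker

crank-rocker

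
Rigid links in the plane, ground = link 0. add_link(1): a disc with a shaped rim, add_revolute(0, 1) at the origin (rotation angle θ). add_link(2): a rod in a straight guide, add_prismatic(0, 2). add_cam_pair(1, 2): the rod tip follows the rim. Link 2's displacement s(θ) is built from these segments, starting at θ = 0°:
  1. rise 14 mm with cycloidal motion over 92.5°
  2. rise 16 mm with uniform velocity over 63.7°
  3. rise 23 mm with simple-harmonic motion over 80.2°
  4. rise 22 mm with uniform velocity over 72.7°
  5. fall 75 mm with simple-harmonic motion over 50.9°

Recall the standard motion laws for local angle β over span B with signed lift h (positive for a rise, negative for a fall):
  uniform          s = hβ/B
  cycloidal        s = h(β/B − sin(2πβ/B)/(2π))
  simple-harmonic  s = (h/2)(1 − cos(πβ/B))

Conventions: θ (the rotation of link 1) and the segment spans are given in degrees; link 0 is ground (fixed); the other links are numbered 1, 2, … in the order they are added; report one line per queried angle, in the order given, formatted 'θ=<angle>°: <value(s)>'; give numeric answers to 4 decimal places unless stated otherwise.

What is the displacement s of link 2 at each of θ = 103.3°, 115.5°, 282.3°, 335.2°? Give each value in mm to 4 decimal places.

segment 1 (0° to 92.5°, cycloidal, h = 14) is passed completely: s = 0.0000 + (14) = 14.0000
θ = 103.3° falls in segment 2 (92.5° to 156.2°, uniform, h = 16): β = 103.3 − 92.5 = 10.8°, B = 63.7°; Δs = 16·10.8/63.7 = 2.7127; s = 14.0000 + 2.7127 = 16.7127
θ = 115.5° falls in segment 2 (92.5° to 156.2°, uniform, h = 16): β = 115.5 − 92.5 = 23°, B = 63.7°; Δs = 16·23/63.7 = 5.7771; s = 14.0000 + 5.7771 = 19.7771
segment 2 (92.5° to 156.2°, uniform, h = 16) is passed completely: s = 14.0000 + (16) = 30.0000
segment 3 (156.2° to 236.4°, simple-harmonic, h = 23) is passed completely: s = 30.0000 + (23) = 53.0000
θ = 282.3° falls in segment 4 (236.4° to 309.1°, uniform, h = 22): β = 282.3 − 236.4 = 45.9°, B = 72.7°; Δs = 22·45.9/72.7 = 13.8900; s = 53.0000 + 13.8900 = 66.8900
segment 4 (236.4° to 309.1°, uniform, h = 22) is passed completely: s = 53.0000 + (22) = 75.0000
θ = 335.2° falls in segment 5 (309.1° to 360°, simple-harmonic, h = -75): β = 335.2 − 309.1 = 26.1°, B = 50.9°; Δs = -75/2·(1 − cos(π·0.5128)) = -39.0040; s = 75.0000 − 39.0040 = 35.9960

θ=103.3°: 16.7127
θ=115.5°: 19.7771
θ=282.3°: 66.8900
θ=335.2°: 35.9960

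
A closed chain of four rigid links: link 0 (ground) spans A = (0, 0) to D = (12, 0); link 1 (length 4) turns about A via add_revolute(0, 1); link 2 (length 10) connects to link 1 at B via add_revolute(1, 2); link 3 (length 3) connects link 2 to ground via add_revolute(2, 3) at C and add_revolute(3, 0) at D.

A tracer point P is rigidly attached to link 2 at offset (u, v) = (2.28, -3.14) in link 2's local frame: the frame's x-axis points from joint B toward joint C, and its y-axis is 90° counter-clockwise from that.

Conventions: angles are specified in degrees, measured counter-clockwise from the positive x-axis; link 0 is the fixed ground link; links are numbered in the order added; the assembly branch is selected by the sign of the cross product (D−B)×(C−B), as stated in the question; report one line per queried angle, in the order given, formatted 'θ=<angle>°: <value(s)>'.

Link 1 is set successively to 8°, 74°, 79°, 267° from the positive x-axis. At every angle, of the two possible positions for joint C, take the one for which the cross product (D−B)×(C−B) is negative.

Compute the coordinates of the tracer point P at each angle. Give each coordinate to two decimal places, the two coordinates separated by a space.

A=(0,0), D=(12.00,0)
θ=8°: B = A + 4.00·(cos8°, sin8°) = (3.9611, 0.5567)
θ=8°: |BD| = 8.0582
θ=8°: circle(B,10.00) ∩ circle(D,3.00): a=9.6755, h=2.5267
θ=8°:   candidates: C₊=(13.7880,2.4089) cross=20.361; C₋=(13.4389,-2.6324) cross=-20.361
θ=8°:   branch - wants cross < 0 → take C=(13.4389,-2.6324) (cross=-20.361)
θ=8°: ex = (C−B)/|BC| = (0.9478,-0.3189); ey = (0.3189,0.9478)
θ=8°: P = B + 2.28·ex + -3.14·ey = (5.1207,-3.1465)
θ=74°: B = A + 4.00·(cos74°, sin74°) = (1.1025, 3.8450)
θ=74°: |BD| = 11.5559
θ=74°: circle(B,10.00) ∩ circle(D,3.00): a=9.7153, h=2.3690
θ=74°:   candidates: C₊=(11.0526,2.8465) cross=27.376; C₋=(9.4760,-1.6216) cross=-27.376
θ=74°:   branch - wants cross < 0 → take C=(9.4760,-1.6216) (cross=-27.376)
θ=74°: ex = (C−B)/|BC| = (0.8373,-0.5467); ey = (0.5467,0.8373)
θ=74°: P = B + 2.28·ex + -3.14·ey = (1.2952,-0.0306)
θ=79°: B = A + 4.00·(cos79°, sin79°) = (0.7632, 3.9265)
θ=79°: |BD| = 11.9030
θ=79°: circle(B,10.00) ∩ circle(D,3.00): a=9.7741, h=2.1136
θ=79°:   candidates: C₊=(10.6874,2.6976) cross=25.159; C₋=(9.2930,-1.2930) cross=-25.159
θ=79°:   branch - wants cross < 0 → take C=(9.2930,-1.2930) (cross=-25.159)
θ=79°: ex = (C−B)/|BC| = (0.8530,-0.5220); ey = (0.5220,0.8530)
θ=79°: P = B + 2.28·ex + -3.14·ey = (1.0691,0.0581)
θ=267°: B = A + 4.00·(cos267°, sin267°) = (-0.2093, -3.9945)
θ=267°: |BD| = 12.8462
θ=267°: circle(B,10.00) ∩ circle(D,3.00): a=9.9650, h=0.8359
θ=267°:   candidates: C₊=(9.0017,-0.1014) cross=10.739; C₋=(9.5216,-1.6904) cross=-10.739
θ=267°:   branch - wants cross < 0 → take C=(9.5216,-1.6904) (cross=-10.739)
θ=267°: ex = (C−B)/|BC| = (0.9731,0.2304); ey = (-0.2304,0.9731)
θ=267°: P = B + 2.28·ex + -3.14·ey = (2.7328,-6.5247)

θ=8°: 5.12 -3.15
θ=74°: 1.30 -0.03
θ=79°: 1.07 0.06
θ=267°: 2.73 -6.52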